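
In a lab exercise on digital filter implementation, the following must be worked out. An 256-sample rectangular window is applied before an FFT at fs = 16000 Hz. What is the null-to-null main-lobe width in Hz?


Main lobe width for a rectangular window:
Width = 2 * fs / N
      = 2 * 16000 / 256
      = 32000 / 256
      = 125.0 Hz

125.0 Hz


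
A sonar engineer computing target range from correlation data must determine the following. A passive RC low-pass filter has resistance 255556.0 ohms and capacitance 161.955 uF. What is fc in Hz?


Cutoff frequency of a first-order RC filter:
fc = 1 / (2 * pi * R * C)
C = 161.955 uF = 0.000161955 F
fc = 1 / (2 * pi * 255556.0 * 0.000161955)
   = 1 / 260.05206734988
   = 0.003845 Hz

0.003845 Hz


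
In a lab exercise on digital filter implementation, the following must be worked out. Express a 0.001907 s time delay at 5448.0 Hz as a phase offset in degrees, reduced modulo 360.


Phase shift from frequency and time delay:
phi = 360 * f * t_delay
    = 360 * 5448.0 * 0.001907
    = 3740.16 degrees
    mod 360 = 140.16 degrees

140.16 degrees


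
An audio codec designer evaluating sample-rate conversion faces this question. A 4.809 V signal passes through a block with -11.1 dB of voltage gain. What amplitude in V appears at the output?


Output voltage from dB gain:
V_out = V_in * 10^(gain_dB / 20)
      = 4.809 * 10^(-11.1 / 20)
      = 4.809 * 0.278612
      = 1.3398 V

1.3398 V


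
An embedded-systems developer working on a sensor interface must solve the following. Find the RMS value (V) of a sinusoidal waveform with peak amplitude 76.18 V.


RMS voltage for a sinusoidal waveform:
V_rms = V_peak / sqrt(2)
      = 76.18 / 1.414214
      = 53.867 V

53.867 V


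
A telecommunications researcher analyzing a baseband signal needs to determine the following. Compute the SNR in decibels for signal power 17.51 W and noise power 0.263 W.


SNR in decibels:
SNR = 10 * log10(Ps / Pn)
    = 10 * log10(17.51 / 0.263)
    = 10 * log10(66.5779)
    = 10 * 1.8233
    = 18.23 dB

18.23 dB


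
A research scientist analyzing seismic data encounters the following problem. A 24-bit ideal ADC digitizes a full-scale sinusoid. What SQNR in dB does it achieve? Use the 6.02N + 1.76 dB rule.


Theoretical SNR for a full-scale sinusoid:
SNR = 6.02 * N + 1.76
    = 6.02 * 24 + 1.76
    = 144.48 + 1.76
    = 146.24 dB

146.24 dB


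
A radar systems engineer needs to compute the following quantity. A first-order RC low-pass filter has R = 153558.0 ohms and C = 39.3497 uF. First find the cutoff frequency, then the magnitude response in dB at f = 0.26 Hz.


Step 1 — cutoff frequency:
fc = 1 / (2*pi*R*C)
C = 39.3497 uF = 3.93497e-05 F
fc = 1 / (2*pi*153558.0*3.93497e-05)
   = 0.0263394 Hz

Step 2 — magnitude at f = 0.26 Hz:
|H(f)| = 1 / sqrt(1 + (f/fc)^2)
f/fc = 0.26 / 0.0263394 = 9.871144
|H| = 1 / sqrt(1 + 97.439484) = 0.1007895
|H|_dB = 20*log10(0.1007895) = -19.93 dB

fc = 0.0263394 Hz; |H(0.26 Hz)| = -19.93 dB


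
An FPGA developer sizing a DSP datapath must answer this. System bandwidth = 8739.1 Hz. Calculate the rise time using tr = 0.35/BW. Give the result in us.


Rise time from bandwidth relationship:
tr = 0.35 / BW
   = 0.35 / 8739.1
   = 4.004989072e-05 s
   = 40.0499 us

40.0499 us


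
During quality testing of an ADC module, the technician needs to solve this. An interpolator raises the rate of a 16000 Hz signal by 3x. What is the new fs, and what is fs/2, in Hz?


Step 1 — output sample rate after interpolation by L:
fs_out = L * fs_in = 3 * 16000 = 48000 Hz

Step 2 — Nyquist frequency of the output stream:
f_Nyq = fs_out / 2 = 48000 / 2 = 24000.0 Hz

fs_out = 48000 Hz; f_Nyquist = 24000.0 Hz


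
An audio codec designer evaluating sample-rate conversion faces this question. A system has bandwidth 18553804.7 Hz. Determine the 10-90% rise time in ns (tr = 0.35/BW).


Rise time from bandwidth relationship:
tr = 0.35 / BW
   = 0.35 / 18553804.7
   = 1.886405541e-08 s
   = 18.8641 ns

18.8641 ns


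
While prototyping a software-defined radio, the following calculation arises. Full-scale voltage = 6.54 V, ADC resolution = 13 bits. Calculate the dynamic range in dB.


Dynamic range from full-scale to LSB:
V_min = V_max / 2^bits = 6.54 / 2^13
DR = 20 * log10(V_max / V_min)
   = 20 * log10(2^13)
   = 20 * 13 * log10(2)
   = 78.27 dB

78.27 dB


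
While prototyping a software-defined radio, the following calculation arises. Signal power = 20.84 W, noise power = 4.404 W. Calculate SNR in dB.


SNR in decibels:
SNR = 10 * log10(Ps / Pn)
    = 10 * log10(20.84 / 4.404)
    = 10 * log10(4.7321)
    = 10 * 0.6751
    = 6.75 dB

6.75 dB


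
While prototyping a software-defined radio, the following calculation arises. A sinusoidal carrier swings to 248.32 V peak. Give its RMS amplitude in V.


RMS voltage for a sinusoidal waveform:
V_rms = V_peak / sqrt(2)
      = 248.32 / 1.414214
      = 175.589 V

175.589 V


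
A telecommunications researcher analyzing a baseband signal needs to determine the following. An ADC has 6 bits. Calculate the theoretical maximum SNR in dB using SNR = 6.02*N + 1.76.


Theoretical SNR for a full-scale sinusoid:
SNR = 6.02 * N + 1.76
    = 6.02 * 6 + 1.76
    = 36.12 + 1.76
    = 37.88 dB

37.88 dB


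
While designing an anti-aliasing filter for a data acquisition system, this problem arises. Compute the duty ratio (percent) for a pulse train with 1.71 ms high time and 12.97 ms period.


Duty cycle as a percentage:
DC = (t_on / T) * 100
   = (1.71 / 12.97) * 100
   = 0.131843 * 100
   = 13.18 %

13.18 %


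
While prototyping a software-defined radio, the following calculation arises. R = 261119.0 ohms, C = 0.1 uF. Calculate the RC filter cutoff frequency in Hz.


Cutoff frequency of a first-order RC filter:
fc = 1 / (2 * pi * R * C)
C = 0.1 uF = 1e-07 F
fc = 1 / (2 * pi * 261119.0 * 1e-07)
   = 1 / 0.16406590642254
   = 6.095112 Hz

6.095112 Hz


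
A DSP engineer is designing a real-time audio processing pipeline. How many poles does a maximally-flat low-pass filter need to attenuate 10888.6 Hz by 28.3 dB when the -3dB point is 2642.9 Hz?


Butterworth filter order formula:
n = log10(10^(A/10) - 1) / (2 * log10(f_stop/f_pass))
10^(28.3/10) - 1 = 675.083
f_stop/f_pass = 10888.6 / 2642.9 = 4.1199
n = 2.3007 -> ceil = 3

3


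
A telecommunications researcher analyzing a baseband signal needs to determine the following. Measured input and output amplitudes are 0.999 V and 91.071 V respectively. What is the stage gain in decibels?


Voltage gain in dB:
G = 20 * log10(Vout / Vin)
  = 20 * log10(91.071 / 0.999)
  = 20 * log10(91.162162)
  = 20 * 1.959815
  = 39.2 dB

39.2 dB


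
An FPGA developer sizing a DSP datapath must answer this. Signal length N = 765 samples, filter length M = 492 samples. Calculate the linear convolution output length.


Linear convolution output length:
L = N + M - 1
  = 765 + 492 - 1
  = 1256 samples

1256


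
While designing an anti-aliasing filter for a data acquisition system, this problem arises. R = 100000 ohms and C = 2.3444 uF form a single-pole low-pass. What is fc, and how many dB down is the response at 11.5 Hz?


Step 1 — cutoff frequency:
fc = 1 / (2*pi*R*C)
C = 2.3444 uF = 2.3444e-06 F
fc = 1 / (2*pi*100000*2.3444e-06)
   = 0.678873 Hz

Step 2 — magnitude at f = 11.5 Hz:
|H(f)| = 1 / sqrt(1 + (f/fc)^2)
f/fc = 11.5 / 0.678873 = 16.93984
|H| = 1 / sqrt(1 + 286.958179) = 0.0589298
|H|_dB = 20*log10(0.0589298) = -24.59 dB

fc = 0.678873 Hz; |H(11.5 Hz)| = -24.59 dB


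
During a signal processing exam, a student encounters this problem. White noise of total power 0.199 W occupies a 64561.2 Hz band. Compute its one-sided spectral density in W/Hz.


Power spectral density:
PSD = P / BW
    = 0.199 / 64561.2
    = 3.08e-06 W/Hz

3.08e-06 W/Hz


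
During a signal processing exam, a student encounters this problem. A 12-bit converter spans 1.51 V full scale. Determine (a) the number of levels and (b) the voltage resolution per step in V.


Step 1 — number of quantization levels:
L = 2^N = 2^12 = 4096

Step 2 — LSB step size:
delta = Vfs / L
      = 1.51 / 4096
      = 0.00036865 V

Levels = 4096; step size = 0.00036865 V


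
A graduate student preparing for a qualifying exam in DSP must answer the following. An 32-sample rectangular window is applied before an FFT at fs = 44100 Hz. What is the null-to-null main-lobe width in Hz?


Main lobe width for a rectangular window:
Width = 2 * fs / N
      = 2 * 44100 / 32
      = 88200 / 32
      = 2756.25 Hz

2756.25 Hz


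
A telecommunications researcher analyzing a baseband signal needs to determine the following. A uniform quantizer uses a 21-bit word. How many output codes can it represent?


Number of quantization levels = 2^N
= 2^21
= 2097152

2097152


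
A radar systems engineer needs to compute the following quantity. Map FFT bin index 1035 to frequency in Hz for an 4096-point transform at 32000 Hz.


Frequency of DFT bin k:
f_k = k * fs / N
    = 1035 * 32000 / 4096
    = 33120000 / 4096
    = 8085.938 Hz

8085.938 Hz


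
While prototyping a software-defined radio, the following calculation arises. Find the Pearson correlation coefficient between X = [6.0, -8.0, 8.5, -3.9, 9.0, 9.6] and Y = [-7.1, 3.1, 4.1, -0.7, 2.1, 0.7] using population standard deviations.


Pearson correlation coefficient (population):
r = cov(X,Y) / (std(X) * std(Y))
Mean X = 3.5333, Mean Y = 0.3667
Cov(X,Y) = -1.995556
Std(X) = 6.900644, Std(Y) = 3.683597
r = -0.0785

-0.0785


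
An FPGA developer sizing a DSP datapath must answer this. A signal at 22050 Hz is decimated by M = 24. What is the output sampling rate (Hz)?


Decimation reduces the sample rate:
fs_out = fs_in / M
       = 22050 / 24
       = 918.75 Hz

918.75 Hz


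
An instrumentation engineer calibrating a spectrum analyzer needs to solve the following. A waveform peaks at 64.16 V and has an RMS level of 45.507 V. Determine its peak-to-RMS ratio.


Crest factor is the ratio of peak to RMS:
CF = V_peak / V_rms
   = 64.16 / 45.507
   = 1.4099

1.4099


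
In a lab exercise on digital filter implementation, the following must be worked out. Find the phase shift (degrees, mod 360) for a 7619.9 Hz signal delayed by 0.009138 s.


Phase shift from frequency and time delay:
phi = 360 * f * t_delay
    = 360 * 7619.9 * 0.009138
    = 25067.03 degrees
    mod 360 = 227.03 degrees

227.03 degrees


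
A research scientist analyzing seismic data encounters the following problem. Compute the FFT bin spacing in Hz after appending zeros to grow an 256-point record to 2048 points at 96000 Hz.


Frequency resolution after zero-padding:
N_padded = 256 * 8 = 2048
df = fs / N_padded
   = 96000 / 2048
   = 46.875 Hz

46.875 Hz


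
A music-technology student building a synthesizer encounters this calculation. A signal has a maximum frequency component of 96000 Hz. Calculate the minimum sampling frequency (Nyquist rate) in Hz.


The Nyquist rate is twice the maximum frequency component.
fs_min = 2 * fmax
      = 2 * 96000
      = 192000 Hz

192000


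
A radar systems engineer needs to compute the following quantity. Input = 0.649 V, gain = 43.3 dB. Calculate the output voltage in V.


Output voltage from dB gain:
V_out = V_in * 10^(gain_dB / 20)
      = 0.649 * 10^(43.3 / 20)
      = 0.649 * 146.217717
      = 94.8953 V

94.8953 V


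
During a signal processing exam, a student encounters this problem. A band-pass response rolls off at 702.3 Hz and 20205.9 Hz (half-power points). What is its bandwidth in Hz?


Bandwidth is the difference of -3dB frequencies:
BW = f_high - f_low
   = 20205.9 - 702.3
   = 19503.6 Hz

19503.6 Hz


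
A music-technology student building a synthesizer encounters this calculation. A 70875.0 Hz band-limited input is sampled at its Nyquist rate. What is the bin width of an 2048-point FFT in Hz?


Step 1 — Nyquist sampling rate:
fs = 2 * fmax = 2 * 70875.0 = 141750.0 Hz

Step 2 — DFT bin spacing:
df = fs / N = 141750.0 / 2048 = 69.2139 Hz

69.2139 Hz


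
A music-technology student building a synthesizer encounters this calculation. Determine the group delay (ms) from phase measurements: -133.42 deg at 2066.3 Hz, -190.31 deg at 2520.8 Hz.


Group delay from phase difference:
tau = -d(phi)/d(omega)
d(phi) = -56.89 deg = -0.992918 rad
d(omega) = 2*pi*(2520.8 - 2066.3) = 2855.7077 rad/s
tau = -(-0.992918) / 2855.7077
    = 0.3477 ms

0.3477 ms


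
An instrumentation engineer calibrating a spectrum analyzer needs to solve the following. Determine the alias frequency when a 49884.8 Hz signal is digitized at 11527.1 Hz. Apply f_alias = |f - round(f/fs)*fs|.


Compute the nearest integer multiple of fs to the signal:
n = round(49884.8 / 11527.1) = 4
f_alias = |49884.8 - 4 * 11527.1|
        = |49884.8 - 46108.4|
        = 3776.4 Hz

3776.4


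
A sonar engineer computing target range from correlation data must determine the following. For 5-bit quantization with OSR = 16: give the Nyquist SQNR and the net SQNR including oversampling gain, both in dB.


Step 1 — baseline SQNR at Nyquist:
SQNR_base = 6.02*N + 1.76
          = 6.02*5 + 1.76
          = 31.86 dB

Step 2 — oversampling processing gain:
G = 10*log10(OSR) = 10*log10(16) = 12.04 dB

Step 3 — total:
SQNR_total = 31.86 + 12.04 = 43.9 dB

Base SQNR = 31.86 dB; oversampled SQNR = 43.9 dB


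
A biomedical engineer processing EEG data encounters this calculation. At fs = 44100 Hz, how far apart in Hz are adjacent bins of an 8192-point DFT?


DFT frequency resolution:
df = fs / N
   = 44100 / 8192
   = 5.3833 Hz

5.3833 Hz


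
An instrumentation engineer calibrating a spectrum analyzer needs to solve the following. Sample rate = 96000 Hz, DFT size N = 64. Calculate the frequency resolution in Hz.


DFT frequency resolution:
df = fs / N
   = 96000 / 64
   = 1500.0 Hz

1500.0 Hz


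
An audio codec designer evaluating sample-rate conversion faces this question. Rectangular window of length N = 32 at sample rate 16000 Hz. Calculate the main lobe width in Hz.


Main lobe width for a rectangular window:
Width = 2 * fs / N
      = 2 * 16000 / 32
      = 32000 / 32
      = 1000.0 Hz

1000.0 Hz


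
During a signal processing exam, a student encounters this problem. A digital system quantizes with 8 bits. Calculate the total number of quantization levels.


Number of quantization levels = 2^N
= 2^8
= 256

256


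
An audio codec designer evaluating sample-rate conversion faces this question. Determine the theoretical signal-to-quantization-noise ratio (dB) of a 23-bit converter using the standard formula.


Theoretical SNR for a full-scale sinusoid:
SNR = 6.02 * N + 1.76
    = 6.02 * 23 + 1.76
    = 138.46 + 1.76
    = 140.22 dB

140.22 dB


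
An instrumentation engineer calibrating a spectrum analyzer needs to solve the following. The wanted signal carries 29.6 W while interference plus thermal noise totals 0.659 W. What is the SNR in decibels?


SNR in decibels:
SNR = 10 * log10(Ps / Pn)
    = 10 * log10(29.6 / 0.659)
    = 10 * log10(44.9165)
    = 10 * 1.6524
    = 16.52 dB

16.52 dB


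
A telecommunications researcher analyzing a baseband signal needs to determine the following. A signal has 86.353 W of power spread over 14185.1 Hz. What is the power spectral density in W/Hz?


Power spectral density:
PSD = P / BW
    = 86.353 / 14185.1
    = 0.00608758 W/Hz

0.00608758 W/Hz


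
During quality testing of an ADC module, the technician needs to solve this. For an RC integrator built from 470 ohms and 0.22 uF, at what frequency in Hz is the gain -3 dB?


Cutoff frequency of a first-order RC filter:
fc = 1 / (2 * pi * R * C)
C = 0.22 uF = 2.2e-07 F
fc = 1 / (2 * pi * 470 * 2.2e-07)
   = 1 / 0.00064968136076237
   = 1539.216084 Hz

1539.216084 Hz


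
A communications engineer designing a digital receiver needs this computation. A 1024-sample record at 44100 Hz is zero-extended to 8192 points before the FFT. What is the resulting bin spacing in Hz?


Frequency resolution after zero-padding:
N_padded = 1024 * 8 = 8192
df = fs / N_padded
   = 44100 / 8192
   = 5.3833 Hz

5.3833 Hz


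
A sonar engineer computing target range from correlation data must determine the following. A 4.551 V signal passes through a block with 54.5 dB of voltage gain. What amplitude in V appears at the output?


Output voltage from dB gain:
V_out = V_in * 10^(gain_dB / 20)
      = 4.551 * 10^(54.5 / 20)
      = 4.551 * 530.884444
      = 2416.0551 V

2416.0551 V


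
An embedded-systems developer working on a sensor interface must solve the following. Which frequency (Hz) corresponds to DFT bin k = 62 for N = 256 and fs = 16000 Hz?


Frequency of DFT bin k:
f_k = k * fs / N
    = 62 * 16000 / 256
    = 992000 / 256
    = 3875.0 Hz

3875.0 Hz


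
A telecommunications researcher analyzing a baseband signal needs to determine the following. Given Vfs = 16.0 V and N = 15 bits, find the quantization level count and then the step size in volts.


Step 1 — number of quantization levels:
L = 2^N = 2^15 = 32768

Step 2 — LSB step size:
delta = Vfs / L
      = 16.0 / 32768
      = 0.00048828 V

Levels = 32768; step size = 0.00048828 V


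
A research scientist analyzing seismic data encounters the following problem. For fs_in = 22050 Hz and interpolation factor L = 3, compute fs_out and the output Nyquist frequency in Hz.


Step 1 — output sample rate after interpolation by L:
fs_out = L * fs_in = 3 * 22050 = 66150 Hz

Step 2 — Nyquist frequency of the output stream:
f_Nyq = fs_out / 2 = 66150 / 2 = 33075.0 Hz

fs_out = 66150 Hz; f_Nyquist = 33075.0 Hz


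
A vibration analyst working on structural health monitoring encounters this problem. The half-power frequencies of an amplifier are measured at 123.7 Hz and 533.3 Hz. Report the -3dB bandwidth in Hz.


Bandwidth is the difference of -3dB frequencies:
BW = f_high - f_low
   = 533.3 - 123.7
   = 409.6 Hz

409.6 Hz


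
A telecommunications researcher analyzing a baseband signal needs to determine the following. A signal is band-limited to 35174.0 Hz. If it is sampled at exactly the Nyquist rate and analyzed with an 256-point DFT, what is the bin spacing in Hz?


Step 1 — Nyquist sampling rate:
fs = 2 * fmax = 2 * 35174.0 = 70348.0 Hz

Step 2 — DFT bin spacing:
df = fs / N = 70348.0 / 256 = 274.7969 Hz

274.7969 Hz


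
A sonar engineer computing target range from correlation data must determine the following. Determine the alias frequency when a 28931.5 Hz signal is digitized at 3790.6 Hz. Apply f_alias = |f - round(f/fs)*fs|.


Compute the nearest integer multiple of fs to the signal:
n = round(28931.5 / 3790.6) = 8
f_alias = |28931.5 - 8 * 3790.6|
        = |28931.5 - 30324.8|
        = 1393.3 Hz

1393.3


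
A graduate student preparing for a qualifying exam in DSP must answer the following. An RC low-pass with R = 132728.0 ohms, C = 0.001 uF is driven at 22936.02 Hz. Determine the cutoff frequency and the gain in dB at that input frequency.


Step 1 — cutoff frequency:
fc = 1 / (2*pi*R*C)
C = 0.001 uF = 1e-09 F
fc = 1 / (2*pi*132728.0*1e-09)
   = 1199.106 Hz

Step 2 — magnitude at f = 22936.02 Hz:
|H(f)| = 1 / sqrt(1 + (f/fc)^2)
f/fc = 22936.02 / 1199.106 = 19.1276
|H| = 1 / sqrt(1 + 365.865082) = 0.0522092
|H|_dB = 20*log10(0.0522092) = -25.65 dB

fc = 1199.106 Hz; |H(22936.02 Hz)| = -25.65 dB


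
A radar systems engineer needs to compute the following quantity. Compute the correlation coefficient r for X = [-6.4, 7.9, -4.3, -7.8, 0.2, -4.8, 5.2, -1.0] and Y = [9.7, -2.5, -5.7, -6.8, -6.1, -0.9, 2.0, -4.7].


Pearson correlation coefficient (population):
r = cov(X,Y) / (std(X) * std(Y))
Mean X = -1.375, Mean Y = -1.875
Cov(X,Y) = -0.838125
Std(X) = 5.228468, Std(Y) = 5.184773
r = -0.0309

-0.0309


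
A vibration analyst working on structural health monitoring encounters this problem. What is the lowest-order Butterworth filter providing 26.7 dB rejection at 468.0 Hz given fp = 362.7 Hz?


Butterworth filter order formula:
n = log10(10^(A/10) - 1) / (2 * log10(f_stop/f_pass))
10^(26.7/10) - 1 = 466.7351
f_stop/f_pass = 468.0 / 362.7 = 1.2903
n = 12.0556 -> ceil = 13

13


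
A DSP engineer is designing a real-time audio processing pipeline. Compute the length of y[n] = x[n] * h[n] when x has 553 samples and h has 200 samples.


Linear convolution output length:
L = N + M - 1
  = 553 + 200 - 1
  = 752 samples

752


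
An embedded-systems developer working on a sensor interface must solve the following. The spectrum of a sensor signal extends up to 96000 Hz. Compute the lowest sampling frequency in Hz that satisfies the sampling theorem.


The Nyquist rate is twice the maximum frequency component.
fs_min = 2 * fmax
      = 2 * 96000
      = 192000 Hz

192000


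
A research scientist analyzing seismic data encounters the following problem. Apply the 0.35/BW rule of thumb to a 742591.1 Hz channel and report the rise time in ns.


Rise time from bandwidth relationship:
tr = 0.35 / BW
   = 0.35 / 742591.1
   = 4.713226431e-07 s
   = 471.3226 ns

471.3226 ns


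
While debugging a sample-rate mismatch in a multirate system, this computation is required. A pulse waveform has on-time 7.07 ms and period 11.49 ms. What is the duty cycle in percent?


Duty cycle as a percentage:
DC = (t_on / T) * 100
   = (7.07 / 11.49) * 100
   = 0.615318 * 100
   = 61.53 %

61.53 %


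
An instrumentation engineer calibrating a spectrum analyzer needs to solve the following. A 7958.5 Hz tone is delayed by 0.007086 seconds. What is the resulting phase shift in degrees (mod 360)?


Phase shift from frequency and time delay:
phi = 360 * f * t_delay
    = 360 * 7958.5 * 0.007086
    = 20301.82 degrees
    mod 360 = 141.82 degrees

141.82 degrees


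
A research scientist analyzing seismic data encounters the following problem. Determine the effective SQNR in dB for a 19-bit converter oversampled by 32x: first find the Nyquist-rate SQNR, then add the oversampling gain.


Step 1 — baseline SQNR at Nyquist:
SQNR_base = 6.02*N + 1.76
          = 6.02*19 + 1.76
          = 116.14 dB

Step 2 — oversampling processing gain:
G = 10*log10(OSR) = 10*log10(32) = 15.05 dB

Step 3 — total:
SQNR_total = 116.14 + 15.05 = 131.19 dB

Base SQNR = 116.14 dB; oversampled SQNR = 131.19 dB


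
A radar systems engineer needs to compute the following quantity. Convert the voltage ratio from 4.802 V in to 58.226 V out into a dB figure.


Voltage gain in dB:
G = 20 * log10(Vout / Vin)
  = 20 * log10(58.226 / 4.802)
  = 20 * log10(12.125364)
  = 20 * 1.083695
  = 21.67 dB

21.67 dB


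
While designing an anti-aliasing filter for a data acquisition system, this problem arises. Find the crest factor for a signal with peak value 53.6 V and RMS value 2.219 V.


Crest factor is the ratio of peak to RMS:
CF = V_peak / V_rms
   = 53.6 / 2.219
   = 24.155

24.155


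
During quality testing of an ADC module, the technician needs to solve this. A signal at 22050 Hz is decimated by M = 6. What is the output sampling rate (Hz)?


Decimation reduces the sample rate:
fs_out = fs_in / M
       = 22050 / 6
       = 3675.0 Hz

3675.0 Hz


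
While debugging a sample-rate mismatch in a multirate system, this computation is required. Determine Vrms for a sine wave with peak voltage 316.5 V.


RMS voltage for a sinusoidal waveform:
V_rms = V_peak / sqrt(2)
      = 316.5 / 1.414214
      = 223.799 V

223.799 V


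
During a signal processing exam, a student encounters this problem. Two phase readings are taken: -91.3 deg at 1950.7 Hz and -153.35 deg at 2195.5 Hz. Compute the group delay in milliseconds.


Group delay from phase difference:
tau = -d(phi)/d(omega)
d(phi) = -62.05 deg = -1.082977 rad
d(omega) = 2*pi*(2195.5 - 1950.7) = 1538.1238 rad/s
tau = -(-1.082977) / 1538.1238
    = 0.7041 ms

0.7041 ms


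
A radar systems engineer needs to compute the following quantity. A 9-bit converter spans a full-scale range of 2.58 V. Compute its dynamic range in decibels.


Dynamic range from full-scale to LSB:
V_min = V_max / 2^bits = 2.58 / 2^9
DR = 20 * log10(V_max / V_min)
   = 20 * log10(2^9)
   = 20 * 9 * log10(2)
   = 54.19 dB

54.19 dB


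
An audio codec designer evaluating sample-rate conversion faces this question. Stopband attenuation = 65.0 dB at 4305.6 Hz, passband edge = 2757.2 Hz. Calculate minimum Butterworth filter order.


Butterworth filter order formula:
n = log10(10^(A/10) - 1) / (2 * log10(f_stop/f_pass))
10^(65.0/10) - 1 = 3162276.6602
f_stop/f_pass = 4305.6 / 2757.2 = 1.5616
n = 16.7902 -> ceil = 17

17


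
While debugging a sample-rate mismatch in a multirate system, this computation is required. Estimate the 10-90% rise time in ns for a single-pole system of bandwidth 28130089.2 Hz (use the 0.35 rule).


Rise time from bandwidth relationship:
tr = 0.35 / BW
   = 0.35 / 28130089.2
   = 1.244219304e-08 s
   = 12.4422 ns

12.4422 ns


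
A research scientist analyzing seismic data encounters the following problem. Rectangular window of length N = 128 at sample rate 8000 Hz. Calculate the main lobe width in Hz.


Main lobe width for a rectangular window:
Width = 2 * fs / N
      = 2 * 8000 / 128
      = 16000 / 128
      = 125.0 Hz

125.0 Hz


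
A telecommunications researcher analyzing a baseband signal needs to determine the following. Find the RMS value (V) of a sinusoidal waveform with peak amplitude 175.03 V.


RMS voltage for a sinusoidal waveform:
V_rms = V_peak / sqrt(2)
      = 175.03 / 1.414214
      = 123.765 V

123.765 V


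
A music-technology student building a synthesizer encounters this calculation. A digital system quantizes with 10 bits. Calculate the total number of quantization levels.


Number of quantization levels = 2^N
= 2^10
= 1024

1024


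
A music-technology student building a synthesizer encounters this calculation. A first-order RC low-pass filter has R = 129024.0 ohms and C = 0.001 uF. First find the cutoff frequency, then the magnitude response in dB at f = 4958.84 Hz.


Step 1 — cutoff frequency:
fc = 1 / (2*pi*R*C)
C = 0.001 uF = 1e-09 F
fc = 1 / (2*pi*129024.0*1e-09)
   = 1233.53 Hz

Step 2 — magnitude at f = 4958.84 Hz:
|H(f)| = 1 / sqrt(1 + (f/fc)^2)
f/fc = 4958.84 / 1233.53 = 4.02004
|H| = 1 / sqrt(1 + 16.160722) = 0.2413972
|H|_dB = 20*log10(0.2413972) = -12.35 dB

fc = 1233.53 Hz; |H(4958.84 Hz)| = -12.35 dB


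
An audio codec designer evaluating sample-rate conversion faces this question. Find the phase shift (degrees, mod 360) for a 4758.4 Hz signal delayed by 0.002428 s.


Phase shift from frequency and time delay:
phi = 360 * f * t_delay
    = 360 * 4758.4 * 0.002428
    = 4159.22 degrees
    mod 360 = 199.22 degrees

199.22 degrees


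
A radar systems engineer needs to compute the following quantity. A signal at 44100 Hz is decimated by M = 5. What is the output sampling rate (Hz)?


Decimation reduces the sample rate:
fs_out = fs_in / M
       = 44100 / 5
       = 8820.0 Hz

8820.0 Hz


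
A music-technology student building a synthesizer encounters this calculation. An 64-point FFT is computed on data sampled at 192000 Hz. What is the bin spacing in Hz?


DFT frequency resolution:
df = fs / N
   = 192000 / 64
   = 3000.0 Hz

3000.0 Hz


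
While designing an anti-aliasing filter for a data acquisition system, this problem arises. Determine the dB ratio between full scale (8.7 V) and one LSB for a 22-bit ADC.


Dynamic range from full-scale to LSB:
V_min = V_max / 2^bits = 8.7 / 2^22
DR = 20 * log10(V_max / V_min)
   = 20 * log10(2^22)
   = 20 * 22 * log10(2)
   = 132.45 dB

132.45 dB


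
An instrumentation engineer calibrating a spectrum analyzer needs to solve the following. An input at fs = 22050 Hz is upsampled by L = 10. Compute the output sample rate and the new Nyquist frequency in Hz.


Step 1 — output sample rate after interpolation by L:
fs_out = L * fs_in = 10 * 22050 = 220500 Hz

Step 2 — Nyquist frequency of the output stream:
f_Nyq = fs_out / 2 = 220500 / 2 = 110250.0 Hz

fs_out = 220500 Hz; f_Nyquist = 110250.0 Hz


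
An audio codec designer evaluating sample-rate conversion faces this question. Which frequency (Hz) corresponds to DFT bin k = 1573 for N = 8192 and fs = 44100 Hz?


Frequency of DFT bin k:
f_k = k * fs / N
    = 1573 * 44100 / 8192
    = 69369300 / 8192
    = 8467.932 Hz

8467.932 Hz


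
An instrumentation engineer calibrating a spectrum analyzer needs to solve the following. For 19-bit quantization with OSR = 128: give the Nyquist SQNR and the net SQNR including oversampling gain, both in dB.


Step 1 — baseline SQNR at Nyquist:
SQNR_base = 6.02*N + 1.76
          = 6.02*19 + 1.76
          = 116.14 dB

Step 2 — oversampling processing gain:
G = 10*log10(OSR) = 10*log10(128) = 21.07 dB

Step 3 — total:
SQNR_total = 116.14 + 21.07 = 137.21 dB

Base SQNR = 116.14 dB; oversampled SQNR = 137.21 dB


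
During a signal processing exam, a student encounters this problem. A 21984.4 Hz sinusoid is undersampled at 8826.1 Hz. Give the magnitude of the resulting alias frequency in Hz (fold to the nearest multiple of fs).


Compute the nearest integer multiple of fs to the signal:
n = round(21984.4 / 8826.1) = 2
f_alias = |21984.4 - 2 * 8826.1|
        = |21984.4 - 17652.2|
        = 4332.2 Hz

4332.2


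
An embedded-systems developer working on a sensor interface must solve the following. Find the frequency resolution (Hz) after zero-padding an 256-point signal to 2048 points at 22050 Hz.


Frequency resolution after zero-padding:
N_padded = 256 * 8 = 2048
df = fs / N_padded
   = 22050 / 2048
   = 10.7666 Hz

10.7666 Hz


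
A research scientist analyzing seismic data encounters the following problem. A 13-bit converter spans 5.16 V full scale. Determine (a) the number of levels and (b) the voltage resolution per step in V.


Step 1 — number of quantization levels:
L = 2^N = 2^13 = 8192

Step 2 — LSB step size:
delta = Vfs / L
      = 5.16 / 8192
      = 0.00062988 V

Levels = 8192; step size = 0.00062988 V


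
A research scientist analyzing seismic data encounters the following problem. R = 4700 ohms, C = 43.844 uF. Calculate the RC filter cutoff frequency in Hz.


Cutoff frequency of a first-order RC filter:
fc = 1 / (2 * pi * R * C)
C = 43.844 uF = 4.3844e-05 F
fc = 1 / (2 * pi * 4700 * 4.3844e-05)
   = 1 / 1.2947558900575
   = 0.772346 Hz

0.772346 Hz


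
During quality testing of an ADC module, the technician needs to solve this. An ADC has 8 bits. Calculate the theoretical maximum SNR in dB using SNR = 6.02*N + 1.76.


Theoretical SNR for a full-scale sinusoid:
SNR = 6.02 * N + 1.76
    = 6.02 * 8 + 1.76
    = 48.16 + 1.76
    = 49.92 dB

49.92 dB


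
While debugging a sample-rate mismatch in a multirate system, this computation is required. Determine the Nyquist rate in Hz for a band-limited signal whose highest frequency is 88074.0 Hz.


The Nyquist rate is twice the maximum frequency component.
fs_min = 2 * fmax
      = 2 * 88074.0
      = 176148.0 Hz

176148.0


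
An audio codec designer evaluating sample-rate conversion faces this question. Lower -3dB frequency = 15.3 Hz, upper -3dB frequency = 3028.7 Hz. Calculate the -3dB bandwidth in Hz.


Bandwidth is the difference of -3dB frequencies:
BW = f_high - f_low
   = 3028.7 - 15.3
   = 3013.4 Hz

3013.4 Hz


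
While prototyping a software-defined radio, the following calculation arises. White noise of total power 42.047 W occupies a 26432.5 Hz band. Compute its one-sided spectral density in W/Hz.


Power spectral density:
PSD = P / BW
    = 42.047 / 26432.5
    = 0.00159073 W/Hz

0.00159073 W/Hz


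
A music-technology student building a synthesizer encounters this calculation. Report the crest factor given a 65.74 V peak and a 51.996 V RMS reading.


Crest factor is the ratio of peak to RMS:
CF = V_peak / V_rms
   = 65.74 / 51.996
   = 1.2643

1.2643


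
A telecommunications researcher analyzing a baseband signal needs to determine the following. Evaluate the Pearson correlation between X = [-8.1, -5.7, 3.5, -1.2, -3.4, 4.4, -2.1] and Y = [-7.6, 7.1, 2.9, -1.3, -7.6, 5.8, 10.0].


Pearson correlation coefficient (population):
r = cov(X,Y) / (std(X) * std(Y))
Mean X = -1.8, Mean Y = 1.3286
Cov(X,Y) = 11.414286
Std(X) = 4.216295, Std(Y) = 6.517167
r = 0.4154

0.4154


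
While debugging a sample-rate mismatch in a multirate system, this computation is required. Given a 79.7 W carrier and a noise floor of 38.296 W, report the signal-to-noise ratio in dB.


SNR in decibels:
SNR = 10 * log10(Ps / Pn)
    = 10 * log10(79.7 / 38.296)
    = 10 * log10(2.0812)
    = 10 * 0.3183
    = 3.18 dB

3.18 dB


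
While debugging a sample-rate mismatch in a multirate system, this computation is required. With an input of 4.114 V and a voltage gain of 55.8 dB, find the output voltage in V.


Output voltage from dB gain:
V_out = V_in * 10^(gain_dB / 20)
      = 4.114 * 10^(55.8 / 20)
      = 4.114 * 616.595002
      = 2536.6718 V

2536.6718 V


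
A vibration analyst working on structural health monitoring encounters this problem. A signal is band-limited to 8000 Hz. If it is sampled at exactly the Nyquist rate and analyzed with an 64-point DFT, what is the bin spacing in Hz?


Step 1 — Nyquist sampling rate:
fs = 2 * fmax = 2 * 8000 = 16000 Hz

Step 2 — DFT bin spacing:
df = fs / N = 16000 / 64 = 250.0 Hz

250.0 Hz


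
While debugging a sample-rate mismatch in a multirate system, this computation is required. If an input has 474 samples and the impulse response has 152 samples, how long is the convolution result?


Linear convolution output length:
L = N + M - 1
  = 474 + 152 - 1
  = 625 samples

625


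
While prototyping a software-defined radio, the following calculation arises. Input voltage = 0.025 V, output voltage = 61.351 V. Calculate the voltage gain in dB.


Voltage gain in dB:
G = 20 * log10(Vout / Vin)
  = 20 * log10(61.351 / 0.025)
  = 20 * log10(2454.04)
  = 20 * 3.389882
  = 67.8 dB

67.8 dB


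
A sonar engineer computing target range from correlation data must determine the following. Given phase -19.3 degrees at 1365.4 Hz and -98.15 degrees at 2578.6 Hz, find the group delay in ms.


Group delay from phase difference:
tau = -d(phi)/d(omega)
d(phi) = -78.85 deg = -1.376192 rad
d(omega) = 2*pi*(2578.6 - 1365.4) = 7622.7604 rad/s
tau = -(-1.376192) / 7622.7604
    = 0.1805 ms

0.1805 ms


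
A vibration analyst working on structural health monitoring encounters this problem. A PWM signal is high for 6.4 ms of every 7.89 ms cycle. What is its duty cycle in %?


Duty cycle as a percentage:
DC = (t_on / T) * 100
   = (6.4 / 7.89) * 100
   = 0.811153 * 100
   = 81.12 %

81.12 %


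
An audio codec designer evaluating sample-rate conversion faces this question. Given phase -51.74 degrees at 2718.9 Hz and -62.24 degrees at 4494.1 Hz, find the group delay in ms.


Group delay from phase difference:
tau = -d(phi)/d(omega)
d(phi) = -10.5 deg = -0.18326 rad
d(omega) = 2*pi*(4494.1 - 2718.9) = 11153.9106 rad/s
tau = -(-0.18326) / 11153.9106
    = 0.0164 ms

0.0164 ms


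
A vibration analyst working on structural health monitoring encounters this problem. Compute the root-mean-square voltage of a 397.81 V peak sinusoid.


RMS voltage for a sinusoidal waveform:
V_rms = V_peak / sqrt(2)
      = 397.81 / 1.414214
      = 281.294 V

281.294 V


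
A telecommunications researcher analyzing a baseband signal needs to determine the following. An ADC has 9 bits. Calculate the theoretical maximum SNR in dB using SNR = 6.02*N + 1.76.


Theoretical SNR for a full-scale sinusoid:
SNR = 6.02 * N + 1.76
    = 6.02 * 9 + 1.76
    = 54.18 + 1.76
    = 55.94 dB

55.94 dB


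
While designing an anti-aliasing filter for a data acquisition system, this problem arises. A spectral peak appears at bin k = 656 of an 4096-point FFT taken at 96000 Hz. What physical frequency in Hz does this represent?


Frequency of DFT bin k:
f_k = k * fs / N
    = 656 * 96000 / 4096
    = 62976000 / 4096
    = 15375.0 Hz

15375.0 Hz


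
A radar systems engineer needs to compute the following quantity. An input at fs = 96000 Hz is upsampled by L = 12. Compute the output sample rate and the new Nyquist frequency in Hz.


Step 1 — output sample rate after interpolation by L:
fs_out = L * fs_in = 12 * 96000 = 1152000 Hz

Step 2 — Nyquist frequency of the output stream:
f_Nyq = fs_out / 2 = 1152000 / 2 = 576000.0 Hz

fs_out = 1152000 Hz; f_Nyquist = 576000.0 Hz


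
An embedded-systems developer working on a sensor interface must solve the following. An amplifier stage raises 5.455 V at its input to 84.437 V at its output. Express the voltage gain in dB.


Voltage gain in dB:
G = 20 * log10(Vout / Vin)
  = 20 * log10(84.437 / 5.455)
  = 20 * log10(15.478827)
  = 20 * 1.189738
  = 23.79 dB

23.79 dB


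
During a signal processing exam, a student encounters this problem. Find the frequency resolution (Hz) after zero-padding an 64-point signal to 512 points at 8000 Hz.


Frequency resolution after zero-padding:
N_padded = 64 * 8 = 512
df = fs / N_padded
   = 8000 / 512
   = 15.625 Hz

15.625 Hz


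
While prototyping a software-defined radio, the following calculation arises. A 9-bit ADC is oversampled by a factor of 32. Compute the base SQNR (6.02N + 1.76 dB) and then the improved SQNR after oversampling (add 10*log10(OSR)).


Step 1 — baseline SQNR at Nyquist:
SQNR_base = 6.02*N + 1.76
          = 6.02*9 + 1.76
          = 55.94 dB

Step 2 — oversampling processing gain:
G = 10*log10(OSR) = 10*log10(32) = 15.05 dB

Step 3 — total:
SQNR_total = 55.94 + 15.05 = 70.99 dB

Base SQNR = 55.94 dB; oversampled SQNR = 70.99 dB


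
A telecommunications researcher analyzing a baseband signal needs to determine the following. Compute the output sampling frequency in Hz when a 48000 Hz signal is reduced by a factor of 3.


Decimation reduces the sample rate:
fs_out = fs_in / M
       = 48000 / 3
       = 16000.0 Hz

16000.0 Hz


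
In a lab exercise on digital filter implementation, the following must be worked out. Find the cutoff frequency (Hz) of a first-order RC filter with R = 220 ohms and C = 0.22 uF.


Cutoff frequency of a first-order RC filter:
fc = 1 / (2 * pi * R * C)
C = 0.22 uF = 2.2e-07 F
fc = 1 / (2 * pi * 220 * 2.2e-07)
   = 1 / 0.00030410616886749
   = 3288.32527 Hz

3288.32527 Hz


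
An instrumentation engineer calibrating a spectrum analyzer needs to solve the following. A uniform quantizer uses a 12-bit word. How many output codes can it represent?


Number of quantization levels = 2^N
= 2^12
= 4096

4096


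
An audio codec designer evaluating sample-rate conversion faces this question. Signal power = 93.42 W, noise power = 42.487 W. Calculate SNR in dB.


SNR in decibels:
SNR = 10 * log10(Ps / Pn)
    = 10 * log10(93.42 / 42.487)
    = 10 * log10(2.1988)
    = 10 * 0.3422
    = 3.42 dB

3.42 dB


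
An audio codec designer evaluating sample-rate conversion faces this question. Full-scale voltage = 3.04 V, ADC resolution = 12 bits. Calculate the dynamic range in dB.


Dynamic range from full-scale to LSB:
V_min = V_max / 2^bits = 3.04 / 2^12
DR = 20 * log10(V_max / V_min)
   = 20 * log10(2^12)
   = 20 * 12 * log10(2)
   = 72.25 dB

72.25 dB


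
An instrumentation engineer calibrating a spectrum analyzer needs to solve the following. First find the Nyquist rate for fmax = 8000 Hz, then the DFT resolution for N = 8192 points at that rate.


Step 1 — Nyquist sampling rate:
fs = 2 * fmax = 2 * 8000 = 16000 Hz

Step 2 — DFT bin spacing:
df = fs / N = 16000 / 8192 = 1.9531 Hz

1.9531 Hz


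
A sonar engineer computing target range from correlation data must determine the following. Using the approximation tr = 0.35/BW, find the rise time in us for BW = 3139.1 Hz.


Rise time from bandwidth relationship:
tr = 0.35 / BW
   = 0.35 / 3139.1
   = 0.0001114969259 s
   = 111.4969 us

111.4969 us
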